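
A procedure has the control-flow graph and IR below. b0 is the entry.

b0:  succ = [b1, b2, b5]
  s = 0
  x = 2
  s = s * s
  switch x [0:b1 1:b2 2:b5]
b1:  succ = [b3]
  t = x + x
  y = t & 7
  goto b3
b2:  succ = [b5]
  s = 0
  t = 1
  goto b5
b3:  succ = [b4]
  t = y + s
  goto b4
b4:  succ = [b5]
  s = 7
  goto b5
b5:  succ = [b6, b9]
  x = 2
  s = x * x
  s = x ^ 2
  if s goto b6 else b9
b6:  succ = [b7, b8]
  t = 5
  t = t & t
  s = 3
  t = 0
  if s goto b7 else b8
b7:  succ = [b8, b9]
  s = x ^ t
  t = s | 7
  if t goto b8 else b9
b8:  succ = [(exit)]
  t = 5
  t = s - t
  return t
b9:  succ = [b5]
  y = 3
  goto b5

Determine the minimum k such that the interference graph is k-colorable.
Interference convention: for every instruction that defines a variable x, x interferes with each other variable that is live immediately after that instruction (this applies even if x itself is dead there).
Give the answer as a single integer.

def/use:
  b0 def {s,x} use ∅
  b1 def {t,y} use {x}
  b2 def {s,t} use ∅
  b3 def {t} use {s,y}
  b4 def {s} use ∅
  b5 def {s,x} use ∅
  b6 def {s,t} use ∅
  b7 def {s,t} use {t,x}
  b8 def {t} use {s}
  b9 def {y} use ∅

Backward fixpoint:
  b0 li=∅ lo={s,x}
  b1 li={s,x} lo={s,y}
  b2 li=∅ lo=∅
  b3 li={s,y} lo=∅
  b4 li=∅ lo=∅
  b5 li=∅ lo={x}
  b6 li={x} lo={s,t,x}
  b7 li={t,x} lo={s}
  b8 li={s} lo=∅
  b9 li=∅ lo=∅

Interfere edges:
  s↔{t,x,y}
  t↔{s,x}
  x↔{s,t}
  y↔{s}

Registers:
  {s,t,x} pairwise interfere (3-clique) ⇒ χ ≥ 3
  3-colouring: R0={s}  R1={t,y}  R2={x}
  χ = 3

Answer: 3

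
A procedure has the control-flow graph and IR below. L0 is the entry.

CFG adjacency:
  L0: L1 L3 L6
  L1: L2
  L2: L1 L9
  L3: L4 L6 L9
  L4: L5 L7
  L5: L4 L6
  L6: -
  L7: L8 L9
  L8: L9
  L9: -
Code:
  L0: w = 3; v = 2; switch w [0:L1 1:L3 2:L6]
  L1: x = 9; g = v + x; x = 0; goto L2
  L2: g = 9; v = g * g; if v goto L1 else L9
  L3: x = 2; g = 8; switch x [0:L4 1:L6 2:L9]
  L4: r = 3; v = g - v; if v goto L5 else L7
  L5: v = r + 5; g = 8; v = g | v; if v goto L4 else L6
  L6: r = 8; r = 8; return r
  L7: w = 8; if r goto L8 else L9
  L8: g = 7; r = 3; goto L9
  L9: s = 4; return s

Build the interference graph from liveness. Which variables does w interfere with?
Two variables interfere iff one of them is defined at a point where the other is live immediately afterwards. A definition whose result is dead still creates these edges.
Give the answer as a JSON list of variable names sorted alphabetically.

Per-block:
  L0: {v,w} / ∅
  L1: {g,x} / {v}
  L2: {g,v} / ∅
  L3: {g,x} / ∅
  L4: {r,v} / {g,v}
  L5: {g,v} / {r}
  L6: {r} / ∅
  L7: {w} / {r}
  L8: {g,r} / ∅
  L9: {s} / ∅

Backward fixpoint:
  L0 li=∅ lo={v}
  L1 li={v} lo=∅
  L2 li=∅ lo={v}
  L3 li={v} lo={g,v}
  L4 li={g,v} lo={r}
  L5 li={r} lo={g,v}
  L6 li=∅ lo=∅
  L7 li={r} lo=∅
  L8 li=∅ lo=∅
  L9 li=∅ lo=∅

Conflict graph:
  g: {r,v,x}
  r: {g,v,w}
  s: ∅
  v: {g,r,w,x}
  w: {r,v}
  x: {g,v}

N(w) = ["r", "v"]

Answer: ["r", "v"]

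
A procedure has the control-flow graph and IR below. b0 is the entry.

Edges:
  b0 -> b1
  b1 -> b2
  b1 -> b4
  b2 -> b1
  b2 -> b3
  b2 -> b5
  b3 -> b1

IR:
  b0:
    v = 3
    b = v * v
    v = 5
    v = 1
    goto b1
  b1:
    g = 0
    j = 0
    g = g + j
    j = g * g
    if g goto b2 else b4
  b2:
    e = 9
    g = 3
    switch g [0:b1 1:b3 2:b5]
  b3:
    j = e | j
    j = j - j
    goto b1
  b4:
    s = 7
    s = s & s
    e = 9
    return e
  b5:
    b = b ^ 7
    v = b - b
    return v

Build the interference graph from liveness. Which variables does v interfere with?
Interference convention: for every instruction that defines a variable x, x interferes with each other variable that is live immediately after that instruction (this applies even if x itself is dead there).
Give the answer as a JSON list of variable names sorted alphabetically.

Answer: ["b"]

Derivation:
Per-block:
  b0 def {b,v} use ∅
  b1 def {g,j} use ∅
  b2 def {e,g} use ∅
  b3 def {j} use {e,j}
  b4 def {e,s} use ∅
  b5 def {b,v} use {b}

Live sets:
  b0: in=∅ out={b}
  b1: in={b} out={b,j}
  b2: in={b,j} out={b,e,j}
  b3: in={b,e,j} out={b}
  b4: in=∅ out=∅
  b5: in={b} out=∅

Interfere edges:
  b↔{e,g,j,v}
  e↔{b,g,j}
  g↔{b,e,j}
  j↔{b,e,g}
  s↔∅
  v↔{b}

N(v) = ["b"]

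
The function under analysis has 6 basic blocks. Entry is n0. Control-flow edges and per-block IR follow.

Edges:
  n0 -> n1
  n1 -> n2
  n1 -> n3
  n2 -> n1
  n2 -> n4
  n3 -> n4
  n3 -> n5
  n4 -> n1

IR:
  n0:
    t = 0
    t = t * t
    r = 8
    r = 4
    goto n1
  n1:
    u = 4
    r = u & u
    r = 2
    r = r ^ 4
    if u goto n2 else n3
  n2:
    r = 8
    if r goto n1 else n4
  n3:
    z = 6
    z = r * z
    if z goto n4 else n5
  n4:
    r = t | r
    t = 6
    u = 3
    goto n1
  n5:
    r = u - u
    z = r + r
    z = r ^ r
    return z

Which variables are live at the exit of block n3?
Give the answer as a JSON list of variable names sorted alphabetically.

Answer: ["r", "t", "u"]

Analysis:
Block summaries:
  n0: {r,t} / ∅
  n1: {r,u} / ∅
  n2: {r} / ∅
  n3: {z} / {r}
  n4: {r,t,u} / {r,t}
  n5: {r,z} / {u}

Live sets:
  n0: in=∅ out={t}
  n1: in={t} out={r,t,u}
  n2: in={t} out={r,t}
  n3: in={r,t,u} out={r,t,u}
  n4: in={r,t} out={t}
  n5: in={u} out=∅

live-out(n3) = ["r", "t", "u"]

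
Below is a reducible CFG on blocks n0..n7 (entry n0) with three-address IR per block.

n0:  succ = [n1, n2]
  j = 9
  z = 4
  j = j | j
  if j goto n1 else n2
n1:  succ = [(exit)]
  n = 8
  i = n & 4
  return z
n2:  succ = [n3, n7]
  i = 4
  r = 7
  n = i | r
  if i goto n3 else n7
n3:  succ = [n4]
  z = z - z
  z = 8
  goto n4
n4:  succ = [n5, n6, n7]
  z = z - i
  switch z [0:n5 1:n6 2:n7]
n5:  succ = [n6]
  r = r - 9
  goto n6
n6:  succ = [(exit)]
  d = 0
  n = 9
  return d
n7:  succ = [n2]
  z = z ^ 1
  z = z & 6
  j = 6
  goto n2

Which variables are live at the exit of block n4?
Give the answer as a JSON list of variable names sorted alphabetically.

Per-block:
  n0 def {j,z} use ∅
  n1 def {i,n} use {z}
  n2 def {i,n,r} use ∅
  n3 def {z} use {z}
  n4 def {z} use {i,z}
  n5 def {r} use {r}
  n6 def {d,n} use ∅
  n7 def {j,z} use {z}

Backward fixpoint:
  n0 li=∅ lo={z}
  n1 li={z} lo=∅
  n2 li={z} lo={i,r,z}
  n3 li={i,r,z} lo={i,r,z}
  n4 li={i,r,z} lo={r,z}
  n5 li={r} lo=∅
  n6 li=∅ lo=∅
  n7 li={z} lo={z}

live-out(n4) = ["r", "z"]

Answer: ["r", "z"]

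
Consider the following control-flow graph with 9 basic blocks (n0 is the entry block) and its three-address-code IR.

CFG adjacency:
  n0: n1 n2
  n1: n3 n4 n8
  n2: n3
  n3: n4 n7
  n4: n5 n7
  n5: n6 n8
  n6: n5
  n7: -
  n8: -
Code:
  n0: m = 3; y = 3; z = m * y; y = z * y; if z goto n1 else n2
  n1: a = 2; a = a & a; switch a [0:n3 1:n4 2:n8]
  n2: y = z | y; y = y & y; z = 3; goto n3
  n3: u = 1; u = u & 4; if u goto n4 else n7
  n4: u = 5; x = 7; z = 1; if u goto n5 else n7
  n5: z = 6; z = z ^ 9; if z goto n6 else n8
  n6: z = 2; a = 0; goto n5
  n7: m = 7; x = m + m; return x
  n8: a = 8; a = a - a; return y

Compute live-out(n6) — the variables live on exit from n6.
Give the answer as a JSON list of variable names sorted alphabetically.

Answer: ["y"]

Derivation:
Per-block:
  n0: {m,y,z} / ∅
  n1: {a} / ∅
  n2: {y,z} / {y,z}
  n3: {u} / ∅
  n4: {u,x,z} / ∅
  n5: {z} / ∅
  n6: {a,z} / ∅
  n7: {m,x} / ∅
  n8: {a} / {y}

Live sets:
  live n0: ∅→{y,z}
  live n1: {y}→{y}
  live n2: {y,z}→{y}
  live n3: {y}→{y}
  live n4: {y}→{y}
  live n5: {y}→{y}
  live n6: {y}→{y}
  live n7: ∅→∅
  live n8: {y}→∅

live-out(n6) = ["y"]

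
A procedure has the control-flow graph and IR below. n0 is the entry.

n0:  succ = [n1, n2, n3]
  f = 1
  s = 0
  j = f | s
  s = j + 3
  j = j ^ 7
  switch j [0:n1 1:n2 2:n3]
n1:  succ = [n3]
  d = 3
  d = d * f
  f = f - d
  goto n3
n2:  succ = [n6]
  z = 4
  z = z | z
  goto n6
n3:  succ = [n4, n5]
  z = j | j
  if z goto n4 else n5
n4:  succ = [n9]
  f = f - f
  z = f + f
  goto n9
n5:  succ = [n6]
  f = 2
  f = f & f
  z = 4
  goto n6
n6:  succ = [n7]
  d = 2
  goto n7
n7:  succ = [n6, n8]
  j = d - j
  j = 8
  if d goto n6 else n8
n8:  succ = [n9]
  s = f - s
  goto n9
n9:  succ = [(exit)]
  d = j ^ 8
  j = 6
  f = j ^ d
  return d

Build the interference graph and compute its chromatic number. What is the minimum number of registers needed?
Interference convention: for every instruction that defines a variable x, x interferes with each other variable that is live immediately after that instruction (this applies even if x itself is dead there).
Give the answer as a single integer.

Answer: 4

Derivation:
Block summaries:
  n0 def {f,j,s} use ∅
  n1 def {d,f} use {f}
  n2 def {z} use ∅
  n3 def {z} use {j}
  n4 def {f,z} use {f}
  n5 def {f,z} use ∅
  n6 def {d} use ∅
  n7 def {j} use {d,j}
  n8 def {s} use {f,s}
  n9 def {d,f,j} use {j}

Backward fixpoint:
  live n0: ∅→{f,j,s}
  live n1: {f,j,s}→{f,j,s}
  live n2: {f,j,s}→{f,j,s}
  live n3: {f,j,s}→{f,j,s}
  live n4: {f,j}→{j}
  live n5: {j,s}→{f,j,s}
  live n6: {f,j,s}→{d,f,j,s}
  live n7: {d,f,j,s}→{f,j,s}
  live n8: {f,j,s}→{j}
  live n9: {j}→∅

Conflict graph:
  d: {f,j,s}
  f: {d,j,s,z}
  j: {d,f,s,z}
  s: {d,f,j,z}
  z: {f,j,s}

Registers:
  lower bound: {d,f,j,s} mutually conflict ⇒ χ ≥ 4
  4-colouring: r0={f}  r1={j}  r2={s}  r3={d,z}
  χ = 4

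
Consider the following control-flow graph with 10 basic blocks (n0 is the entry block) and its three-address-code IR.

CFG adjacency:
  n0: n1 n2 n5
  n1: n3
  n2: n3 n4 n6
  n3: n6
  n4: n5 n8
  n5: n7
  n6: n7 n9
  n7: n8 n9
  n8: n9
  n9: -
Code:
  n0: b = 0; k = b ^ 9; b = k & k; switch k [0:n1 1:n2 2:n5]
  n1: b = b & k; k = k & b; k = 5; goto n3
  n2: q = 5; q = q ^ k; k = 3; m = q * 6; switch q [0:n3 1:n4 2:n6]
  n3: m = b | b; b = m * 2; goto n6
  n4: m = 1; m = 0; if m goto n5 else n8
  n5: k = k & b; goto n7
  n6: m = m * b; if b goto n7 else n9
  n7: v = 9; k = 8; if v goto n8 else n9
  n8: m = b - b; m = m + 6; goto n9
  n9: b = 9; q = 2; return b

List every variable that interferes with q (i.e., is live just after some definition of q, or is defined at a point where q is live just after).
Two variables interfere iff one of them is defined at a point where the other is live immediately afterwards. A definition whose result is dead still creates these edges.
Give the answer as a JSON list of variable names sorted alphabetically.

Answer: ["b", "k", "m"]

Working:
Per-block:
  n0: {b,k} / ∅
  n1: {b,k} / {b,k}
  n2: {k,m,q} / {k}
  n3: {b,m} / {b}
  n4: {m} / ∅
  n5: {k} / {b,k}
  n6: {m} / {b,m}
  n7: {k,v} / ∅
  n8: {m} / {b}
  n9: {b,q} / ∅

Backward fixpoint:
  n0: in=∅ out={b,k}
  n1: in={b,k} out={b}
  n2: in={b,k} out={b,k,m}
  n3: in={b} out={b,m}
  n4: in={b,k} out={b,k}
  n5: in={b,k} out={b}
  n6: in={b,m} out={b}
  n7: in={b} out={b}
  n8: in={b} out=∅
  n9: in=∅ out=∅

Conflict graph:
  b: {k,m,q,v}
  k: {b,m,q,v}
  m: {b,k,q}
  q: {b,k,m}
  v: {b,k}

N(q) = ["b", "k", "m"]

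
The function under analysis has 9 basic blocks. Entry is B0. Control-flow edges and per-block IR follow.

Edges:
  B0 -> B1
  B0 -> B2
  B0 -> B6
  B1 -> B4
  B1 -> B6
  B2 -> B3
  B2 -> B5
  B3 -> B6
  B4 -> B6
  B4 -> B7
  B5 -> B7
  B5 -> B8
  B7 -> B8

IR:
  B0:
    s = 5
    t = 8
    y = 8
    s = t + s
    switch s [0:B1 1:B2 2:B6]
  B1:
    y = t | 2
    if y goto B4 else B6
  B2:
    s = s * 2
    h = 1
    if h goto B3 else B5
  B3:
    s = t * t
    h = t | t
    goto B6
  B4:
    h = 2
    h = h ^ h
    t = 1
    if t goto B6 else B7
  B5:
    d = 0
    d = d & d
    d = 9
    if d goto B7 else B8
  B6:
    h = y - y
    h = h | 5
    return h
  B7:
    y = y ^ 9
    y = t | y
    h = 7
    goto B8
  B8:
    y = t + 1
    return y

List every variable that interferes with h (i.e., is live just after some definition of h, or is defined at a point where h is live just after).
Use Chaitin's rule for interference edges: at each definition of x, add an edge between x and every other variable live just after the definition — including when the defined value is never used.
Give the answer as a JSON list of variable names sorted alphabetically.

Answer: ["t", "y"]

Derivation:
Block summaries:
  B0 def {s,t,y} use ∅
  B1 def {y} use {t}
  B2 def {h,s} use {s}
  B3 def {h,s} use {t}
  B4 def {h,t} use ∅
  B5 def {d} use ∅
  B6 def {h} use {y}
  B7 def {h,y} use {t,y}
  B8 def {y} use {t}

Backward fixpoint:
  B0: in=∅ out={s,t,y}
  B1: in={t} out={y}
  B2: in={s,t,y} out={t,y}
  B3: in={t,y} out={y}
  B4: in={y} out={t,y}
  B5: in={t,y} out={t,y}
  B6: in={y} out=∅
  B7: in={t,y} out={t}
  B8: in={t} out=∅

Interference:
  d — {t,y}
  h — {t,y}
  s — {t,y}
  t — {d,h,s,y}
  y — {d,h,s,t}

N(h) = ["t", "y"]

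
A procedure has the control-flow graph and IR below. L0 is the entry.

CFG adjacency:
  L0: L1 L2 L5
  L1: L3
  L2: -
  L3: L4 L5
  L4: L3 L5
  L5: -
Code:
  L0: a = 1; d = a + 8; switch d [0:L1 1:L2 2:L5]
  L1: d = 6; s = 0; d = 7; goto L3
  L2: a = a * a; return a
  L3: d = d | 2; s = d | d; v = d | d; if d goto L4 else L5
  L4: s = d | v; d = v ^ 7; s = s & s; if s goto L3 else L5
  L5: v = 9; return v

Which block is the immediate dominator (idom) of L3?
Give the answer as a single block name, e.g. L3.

Answer: L1

Derivation:
idom tree: L1←L0 L2←L0 L3←L1 L4←L3 L5←L0
Dom at joins:
  L3: preds {L1,L4}: {L0,L1} ∩ {L0,L1,L3,L4} = {L0,L1}; idom=L1
  L5: preds {L0,L3,L4}: {L0} ∩ {L0,L1,L3} ∩ {L0,L1,L3,L4} = {L0}; idom=L0

idom(L3) = L1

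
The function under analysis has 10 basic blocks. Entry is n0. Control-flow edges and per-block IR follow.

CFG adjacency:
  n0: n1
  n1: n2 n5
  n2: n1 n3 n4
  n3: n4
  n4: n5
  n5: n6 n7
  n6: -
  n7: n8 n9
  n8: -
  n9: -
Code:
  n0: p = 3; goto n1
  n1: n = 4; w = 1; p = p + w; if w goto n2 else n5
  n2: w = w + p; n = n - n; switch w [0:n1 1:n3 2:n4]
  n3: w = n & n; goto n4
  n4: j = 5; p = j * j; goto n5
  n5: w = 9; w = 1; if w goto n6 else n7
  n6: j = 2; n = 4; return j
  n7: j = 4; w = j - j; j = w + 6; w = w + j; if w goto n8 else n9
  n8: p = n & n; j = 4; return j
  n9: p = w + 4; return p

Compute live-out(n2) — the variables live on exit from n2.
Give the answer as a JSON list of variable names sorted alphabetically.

Per-block:
  n0 def {p} use ∅
  n1 def {n,p,w} use {p}
  n2 def {n,w} use {n,p,w}
  n3 def {w} use {n}
  n4 def {j,p} use ∅
  n5 def {w} use ∅
  n6 def {j,n} use ∅
  n7 def {j,w} use ∅
  n8 def {j,p} use {n}
  n9 def {p} use {w}

Backward fixpoint:
  live n0: ∅→{p}
  live n1: {p}→{n,p,w}
  live n2: {n,p,w}→{n,p}
  live n3: {n}→{n}
  live n4: {n}→{n}
  live n5: {n}→{n}
  live n6: ∅→∅
  live n7: {n}→{n,w}
  live n8: {n}→∅
  live n9: {w}→∅

live-out(n2) = ["n", "p"]

Answer: ["n", "p"]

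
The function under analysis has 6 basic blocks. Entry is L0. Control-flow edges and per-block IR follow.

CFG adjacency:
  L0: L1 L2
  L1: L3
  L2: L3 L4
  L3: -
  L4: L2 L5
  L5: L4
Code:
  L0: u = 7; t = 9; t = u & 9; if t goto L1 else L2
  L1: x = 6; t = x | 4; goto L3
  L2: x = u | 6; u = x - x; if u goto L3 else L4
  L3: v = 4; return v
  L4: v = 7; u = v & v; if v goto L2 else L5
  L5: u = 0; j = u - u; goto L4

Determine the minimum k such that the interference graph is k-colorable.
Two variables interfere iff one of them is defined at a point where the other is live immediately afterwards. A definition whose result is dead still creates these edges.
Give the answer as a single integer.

Answer: 2

Analysis:
Block summaries:
  L0: {t,u} / ∅
  L1: {t,x} / ∅
  L2: {u,x} / {u}
  L3: {v} / ∅
  L4: {u,v} / ∅
  L5: {j,u} / ∅

Live sets:
  L0 li=∅ lo={u}
  L1 li=∅ lo=∅
  L2 li={u} lo=∅
  L3 li=∅ lo=∅
  L4 li=∅ lo={u}
  L5 li=∅ lo=∅

Interference:
  j: ∅
  t: {u}
  u: {t,v}
  v: {u}
  x: ∅

Registers:
  {t,u} pairwise interfere (2-clique) ⇒ χ ≥ 2
  assign j→c0 t→c1 u→c0 v→c1 x→c0 — no edge inside a register ⇒ χ ≤ 2
  χ = 2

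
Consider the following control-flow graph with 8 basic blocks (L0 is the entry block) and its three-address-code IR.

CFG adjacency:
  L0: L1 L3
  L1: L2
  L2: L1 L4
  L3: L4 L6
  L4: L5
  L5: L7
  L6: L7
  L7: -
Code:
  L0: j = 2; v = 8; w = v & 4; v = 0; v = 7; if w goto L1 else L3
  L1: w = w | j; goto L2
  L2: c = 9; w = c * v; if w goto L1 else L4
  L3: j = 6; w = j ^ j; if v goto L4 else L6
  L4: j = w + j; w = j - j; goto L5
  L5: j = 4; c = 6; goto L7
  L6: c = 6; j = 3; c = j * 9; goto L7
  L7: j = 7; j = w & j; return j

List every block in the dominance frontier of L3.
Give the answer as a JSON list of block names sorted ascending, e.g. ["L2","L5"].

Answer: ["L4", "L7"]

Working:
idom tree: L1←L0 L2←L1 L3←L0 L4←L0 L5←L4 L6←L3 L7←L0
Dom∩ at merges:
  L1: preds {L0,L2}: {L0} ∩ {L0,L1,L2} = {L0}; idom=L0
  L4: preds {L2,L3}: {L0,L1,L2} ∩ {L0,L3} = {L0}; idom=L0
  L7: preds {L5,L6}: {L0,L4,L5} ∩ {L0,L3,L6} = {L0}; idom=L0

DF walk-up:
  join L1 pred L0: · stop@L0
  join L1 pred L2: L2→L1 stop@L0
  join L4 pred L2: L2→L1 stop@L0
  join L4 pred L3: L3 stop@L0
  join L7 pred L5: L5→L4 stop@L0
  join L7 pred L6: L6→L3 stop@L0
  L0: DF=∅
  L1: DF={L1,L4}
  L2: DF={L1,L4}
  L3: DF={L4,L7}
  L4: DF={L7}
  L5: DF={L7}
  L6: DF={L7}
  L7: DF=∅

DF(L3) = ["L4", "L7"]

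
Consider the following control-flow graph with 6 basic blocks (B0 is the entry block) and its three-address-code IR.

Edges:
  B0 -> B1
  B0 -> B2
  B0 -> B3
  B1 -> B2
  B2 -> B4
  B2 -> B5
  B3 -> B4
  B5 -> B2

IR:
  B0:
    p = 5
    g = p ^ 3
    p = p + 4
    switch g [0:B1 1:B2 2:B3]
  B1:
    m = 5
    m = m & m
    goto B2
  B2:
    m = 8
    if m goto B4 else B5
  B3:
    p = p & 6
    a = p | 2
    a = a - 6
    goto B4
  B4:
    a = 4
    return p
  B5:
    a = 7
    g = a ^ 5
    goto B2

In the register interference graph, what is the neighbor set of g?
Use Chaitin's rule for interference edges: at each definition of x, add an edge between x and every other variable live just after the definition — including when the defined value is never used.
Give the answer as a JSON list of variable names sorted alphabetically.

Answer: ["p"]

Analysis:
Block summaries:
  B0 def {g,p} use ∅
  B1 def {m} use ∅
  B2 def {m} use ∅
  B3 def {a,p} use {p}
  B4 def {a} use {p}
  B5 def {a,g} use ∅

Live sets:
  B0 li=∅ lo={p}
  B1 li={p} lo={p}
  B2 li={p} lo={p}
  B3 li={p} lo={p}
  B4 li={p} lo=∅
  B5 li={p} lo={p}

Conflict graph:
  a↔{p}
  g↔{p}
  m↔{p}
  p↔{a,g,m}

N(g) = ["p"]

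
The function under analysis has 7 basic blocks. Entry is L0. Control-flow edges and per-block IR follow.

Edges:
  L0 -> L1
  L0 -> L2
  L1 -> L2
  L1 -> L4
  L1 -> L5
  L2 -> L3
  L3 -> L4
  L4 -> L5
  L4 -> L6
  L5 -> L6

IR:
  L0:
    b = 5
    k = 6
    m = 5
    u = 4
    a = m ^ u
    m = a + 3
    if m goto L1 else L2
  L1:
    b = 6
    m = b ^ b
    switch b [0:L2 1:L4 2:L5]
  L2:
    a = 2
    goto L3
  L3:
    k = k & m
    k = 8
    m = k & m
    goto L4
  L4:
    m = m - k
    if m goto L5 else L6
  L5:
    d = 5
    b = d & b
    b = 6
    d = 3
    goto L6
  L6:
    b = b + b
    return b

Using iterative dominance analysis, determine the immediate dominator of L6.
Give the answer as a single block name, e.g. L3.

Answer: L0

Working:
idom tree: L1←L0 L2←L0 L3←L2 L4←L0 L5←L0 L6←L0
Join-block Dom:
  L2: preds {L0,L1}: {L0} ∩ {L0,L1} = {L0}; idom=L0
  L4: preds {L1,L3}: {L0,L1} ∩ {L0,L2,L3} = {L0}; idom=L0
  L5: preds {L1,L4}: {L0,L1} ∩ {L0,L4} = {L0}; idom=L0
  L6: preds {L4,L5}: {L0,L4} ∩ {L0,L5} = {L0}; idom=L0

idom(L6) = L0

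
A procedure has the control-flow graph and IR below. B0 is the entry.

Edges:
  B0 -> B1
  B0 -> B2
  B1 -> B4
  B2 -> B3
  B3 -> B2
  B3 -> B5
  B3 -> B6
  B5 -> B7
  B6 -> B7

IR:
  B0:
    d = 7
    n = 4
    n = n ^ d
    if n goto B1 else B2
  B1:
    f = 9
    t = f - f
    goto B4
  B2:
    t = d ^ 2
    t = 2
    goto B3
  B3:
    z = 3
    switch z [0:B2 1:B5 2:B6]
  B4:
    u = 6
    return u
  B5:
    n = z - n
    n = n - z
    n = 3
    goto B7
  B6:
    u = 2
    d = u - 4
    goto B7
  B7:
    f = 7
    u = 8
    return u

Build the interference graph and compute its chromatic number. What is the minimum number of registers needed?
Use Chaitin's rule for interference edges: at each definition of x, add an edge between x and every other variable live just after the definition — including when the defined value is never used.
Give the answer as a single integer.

Block summaries:
  B0: def={d,n} ue=∅
  B1: def={f,t} ue=∅
  B2: def={t} ue={d}
  B3: def={z} ue=∅
  B4: def={u} ue=∅
  B5: def={n} ue={n,z}
  B6: def={d,u} ue=∅
  B7: def={f,u} ue=∅

Backward fixpoint:
  B0 li=∅ lo={d,n}
  B1 li=∅ lo=∅
  B2 li={d,n} lo={d,n}
  B3 li={d,n} lo={d,n,z}
  B4 li=∅ lo=∅
  B5 li={n,z} lo=∅
  B6 li=∅ lo=∅
  B7 li=∅ lo=∅

Interference:
  d: {n,t,z}
  f: ∅
  n: {d,t,z}
  t: {d,n}
  u: ∅
  z: {d,n}

Registers:
  clique {d,n,t} ⇒ need ≥ 3
  assign d→r0 f→r0 n→r1 t→r2 u→r0 z→r2 — no edge inside a register ⇒ χ ≤ 3
  χ = 3

Answer: 3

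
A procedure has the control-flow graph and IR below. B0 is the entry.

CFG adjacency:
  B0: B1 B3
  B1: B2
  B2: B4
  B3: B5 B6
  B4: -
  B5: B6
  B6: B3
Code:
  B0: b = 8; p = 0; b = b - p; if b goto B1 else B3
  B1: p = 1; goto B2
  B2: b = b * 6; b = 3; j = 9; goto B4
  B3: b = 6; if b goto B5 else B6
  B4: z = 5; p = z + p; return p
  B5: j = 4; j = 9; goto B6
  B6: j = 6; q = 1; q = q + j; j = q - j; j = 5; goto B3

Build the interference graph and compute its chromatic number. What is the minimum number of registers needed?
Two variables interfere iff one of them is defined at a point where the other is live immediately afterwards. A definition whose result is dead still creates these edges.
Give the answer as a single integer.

Answer: 2

Analysis:
Block summaries:
  B0: {b,p} / ∅
  B1: {p} / ∅
  B2: {b,j} / {b}
  B3: {b} / ∅
  B4: {p,z} / {p}
  B5: {j} / ∅
  B6: {j,q} / ∅

Backward fixpoint:
  B0: in=∅ out={b}
  B1: in={b} out={b,p}
  B2: in={b,p} out={p}
  B3: in=∅ out=∅
  B4: in={p} out=∅
  B5: in=∅ out=∅
  B6: in=∅ out=∅

Interference:
  b: {p}
  j: {p,q}
  p: {b,j,z}
  q: {j}
  z: {p}

Registers:
  clique {b,p} ⇒ need ≥ 2
  2-colouring: R0={p,q}  R1={b,j,z}
  χ = 2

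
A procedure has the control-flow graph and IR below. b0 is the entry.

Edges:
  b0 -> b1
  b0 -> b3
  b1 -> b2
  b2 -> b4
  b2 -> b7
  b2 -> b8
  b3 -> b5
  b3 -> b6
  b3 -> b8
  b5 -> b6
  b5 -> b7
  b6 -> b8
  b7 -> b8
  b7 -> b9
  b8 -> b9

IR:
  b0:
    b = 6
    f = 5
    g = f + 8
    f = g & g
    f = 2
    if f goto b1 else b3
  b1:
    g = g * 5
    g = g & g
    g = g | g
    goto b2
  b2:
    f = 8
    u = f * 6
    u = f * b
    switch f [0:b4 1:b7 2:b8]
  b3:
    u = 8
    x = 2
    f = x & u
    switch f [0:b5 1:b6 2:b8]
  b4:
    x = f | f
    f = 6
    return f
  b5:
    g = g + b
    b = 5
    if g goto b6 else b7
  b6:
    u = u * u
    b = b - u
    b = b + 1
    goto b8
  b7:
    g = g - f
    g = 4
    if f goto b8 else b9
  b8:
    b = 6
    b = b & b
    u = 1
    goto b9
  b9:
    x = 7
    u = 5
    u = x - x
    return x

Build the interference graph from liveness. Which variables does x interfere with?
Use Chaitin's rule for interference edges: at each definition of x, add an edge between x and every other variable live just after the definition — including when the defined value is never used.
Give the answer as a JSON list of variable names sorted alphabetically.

Block summaries:
  b0: {b,f,g} / ∅
  b1: {g} / {g}
  b2: {f,u} / {b}
  b3: {f,u,x} / ∅
  b4: {f,x} / {f}
  b5: {b,g} / {b,g}
  b6: {b,u} / {b,u}
  b7: {g} / {f,g}
  b8: {b,u} / ∅
  b9: {u,x} / ∅

Liveness:
  b0: in=∅ out={b,g}
  b1: in={b,g} out={b,g}
  b2: in={b,g} out={f,g}
  b3: in={b,g} out={b,f,g,u}
  b4: in={f} out=∅
  b5: in={b,f,g,u} out={b,f,g,u}
  b6: in={b,u} out=∅
  b7: in={f,g} out=∅
  b8: in=∅ out=∅
  b9: in=∅ out=∅

Interfere edges:
  b — {f,g,u,x}
  f — {b,g,u}
  g — {b,f,u,x}
  u — {b,f,g,x}
  x — {b,g,u}

N(x) = ["b", "g", "u"]

Answer: ["b", "g", "u"]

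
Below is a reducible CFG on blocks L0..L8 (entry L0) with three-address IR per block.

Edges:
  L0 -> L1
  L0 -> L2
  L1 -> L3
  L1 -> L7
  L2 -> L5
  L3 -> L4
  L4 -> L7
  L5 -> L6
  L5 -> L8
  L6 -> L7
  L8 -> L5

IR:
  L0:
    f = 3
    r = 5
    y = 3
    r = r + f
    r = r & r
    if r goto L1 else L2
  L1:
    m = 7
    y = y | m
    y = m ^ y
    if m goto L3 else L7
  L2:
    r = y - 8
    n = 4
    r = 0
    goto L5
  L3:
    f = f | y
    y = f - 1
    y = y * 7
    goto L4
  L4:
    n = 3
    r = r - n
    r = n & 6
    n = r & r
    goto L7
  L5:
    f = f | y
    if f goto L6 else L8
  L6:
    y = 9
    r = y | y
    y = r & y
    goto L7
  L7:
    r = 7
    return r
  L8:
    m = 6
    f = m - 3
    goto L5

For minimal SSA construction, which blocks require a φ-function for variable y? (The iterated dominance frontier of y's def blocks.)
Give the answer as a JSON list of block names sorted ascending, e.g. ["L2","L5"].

idom tree: L1←L0 L2←L0 L3←L1 L4←L3 L5←L2 L6←L5 L7←L0 L8←L5
Join-block Dom:
  L5: preds {L2,L8}: {L0,L2} ∩ {L0,L2,L5,L8} = {L0,L2}; idom=L2
  L7: preds {L1,L4,L6}: {L0,L1} ∩ {L0,L1,L3,L4} ∩ {L0,L2,L5,L6} = {L0}; idom=L0

DF derivation:
  L5←L2: walk · to L2
  L5←L8: walk L8→L5 to L2
  L7←L1: walk L1 to L0
  L7←L4: walk L4→L3→L1 to L0
  L7←L6: walk L6→L5→L2 to L0
  L0: DF=∅
  L1: DF={L7}
  L2: DF={L7}
  L3: DF={L7}
  L4: DF={L7}
  L5: DF={L5,L7}
  L6: DF={L7}
  L7: DF=∅
  L8: DF={L5}

φ for y: defs {L0,L1,L3,L6}
  DF⁺ = {L7}

Answer: ["L7"]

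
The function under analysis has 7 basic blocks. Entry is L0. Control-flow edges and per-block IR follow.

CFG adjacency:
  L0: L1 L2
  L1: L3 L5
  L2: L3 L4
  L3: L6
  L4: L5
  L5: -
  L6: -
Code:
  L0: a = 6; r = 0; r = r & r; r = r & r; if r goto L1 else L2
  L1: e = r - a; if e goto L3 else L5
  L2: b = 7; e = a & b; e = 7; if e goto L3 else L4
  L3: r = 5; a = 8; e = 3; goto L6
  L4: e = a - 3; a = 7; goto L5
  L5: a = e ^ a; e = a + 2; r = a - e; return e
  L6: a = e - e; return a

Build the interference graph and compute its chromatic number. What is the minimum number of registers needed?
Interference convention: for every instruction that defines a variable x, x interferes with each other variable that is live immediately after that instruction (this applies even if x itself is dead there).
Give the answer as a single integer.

Answer: 3

Derivation:
Per-block:
  L0 def {a,r} use ∅
  L1 def {e} use {a,r}
  L2 def {b,e} use {a}
  L3 def {a,e,r} use ∅
  L4 def {a,e} use {a}
  L5 def {a,e,r} use {a,e}
  L6 def {a} use {e}

Live sets:
  L0 li=∅ lo={a,r}
  L1 li={a,r} lo={a,e}
  L2 li={a} lo={a}
  L3 li=∅ lo={e}
  L4 li={a} lo={a,e}
  L5 li={a,e} lo=∅
  L6 li={e} lo=∅

Interference:
  a: {b,e,r}
  b: {a}
  e: {a,r}
  r: {a,e}

Chromatic number:
  {a,e,r} pairwise interfere (3-clique) ⇒ χ ≥ 3
  assign a→r0 b→r1 e→r1 r→r2 — no edge inside a register ⇒ χ ≤ 3
  χ = 3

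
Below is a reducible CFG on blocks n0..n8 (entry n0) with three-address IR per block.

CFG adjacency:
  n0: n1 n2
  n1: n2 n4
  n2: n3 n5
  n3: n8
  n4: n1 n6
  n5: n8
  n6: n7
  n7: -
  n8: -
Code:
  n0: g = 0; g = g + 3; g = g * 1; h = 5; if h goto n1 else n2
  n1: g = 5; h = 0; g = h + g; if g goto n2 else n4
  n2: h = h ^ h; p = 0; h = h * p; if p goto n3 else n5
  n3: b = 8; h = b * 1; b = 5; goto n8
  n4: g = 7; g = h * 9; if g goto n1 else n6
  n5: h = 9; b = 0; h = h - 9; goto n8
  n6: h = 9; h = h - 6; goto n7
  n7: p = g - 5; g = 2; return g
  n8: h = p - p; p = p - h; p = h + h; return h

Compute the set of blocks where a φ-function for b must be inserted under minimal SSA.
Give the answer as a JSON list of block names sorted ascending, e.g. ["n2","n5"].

Answer: ["n8"]

Working:
idom tree: n1←n0 n2←n0 n3←n2 n4←n1 n5←n2 n6←n4 n7←n6 n8←n2
Dom∩ at merges:
  n1: preds {n0,n4}: {n0} ∩ {n0,n1,n4} = {n0}; idom=n0
  n2: preds {n0,n1}: {n0} ∩ {n0,n1} = {n0}; idom=n0
  n8: preds {n3,n5}: {n0,n2,n3} ∩ {n0,n2,n5} = {n0,n2}; idom=n2

Frontier:
  n1←n0: walk · to n0
  n1←n4: walk n4→n1 to n0
  n2←n0: walk · to n0
  n2←n1: walk n1 to n0
  n8←n3: walk n3 to n2
  n8←n5: walk n5 to n2
  n0: DF=∅
  n1: DF={n1,n2}
  n2: DF=∅
  n3: DF={n8}
  n4: DF={n1}
  n5: DF={n8}
  n6: DF=∅
  n7: DF=∅
  n8: DF=∅

φ for b: defs {n3,n5}
  DF⁺ = {n8}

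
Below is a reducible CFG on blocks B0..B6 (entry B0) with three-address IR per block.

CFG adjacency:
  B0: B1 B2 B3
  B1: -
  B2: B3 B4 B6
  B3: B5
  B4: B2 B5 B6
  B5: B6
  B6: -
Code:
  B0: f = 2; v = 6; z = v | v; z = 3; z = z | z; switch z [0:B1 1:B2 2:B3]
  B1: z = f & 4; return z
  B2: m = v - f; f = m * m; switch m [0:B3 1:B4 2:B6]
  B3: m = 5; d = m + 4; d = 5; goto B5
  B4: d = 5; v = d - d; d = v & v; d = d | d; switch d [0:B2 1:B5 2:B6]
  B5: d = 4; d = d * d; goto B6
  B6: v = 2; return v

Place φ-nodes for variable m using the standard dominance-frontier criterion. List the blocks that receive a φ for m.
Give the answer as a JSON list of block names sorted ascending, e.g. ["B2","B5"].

Answer: ["B2", "B3", "B5", "B6"]

Derivation:
idom tree: B1←B0 B2←B0 B3←B0 B4←B2 B5←B0 B6←B0
Dom∩ at merges:
  B2: preds {B0,B4}: {B0} ∩ {B0,B2,B4} = {B0}; idom=B0
  B3: preds {B0,B2}: {B0} ∩ {B0,B2} = {B0}; idom=B0
  B5: preds {B3,B4}: {B0,B3} ∩ {B0,B2,B4} = {B0}; idom=B0
  B6: preds {B2,B4,B5}: {B0,B2} ∩ {B0,B2,B4} ∩ {B0,B5} = {B0}; idom=B0

DF derivation:
  B2←B0: walk · to B0
  B2←B4: walk B4→B2 to B0
  B3←B0: walk · to B0
  B3←B2: walk B2 to B0
  B5←B3: walk B3 to B0
  B5←B4: walk B4→B2 to B0
  B6←B2: walk B2 to B0
  B6←B4: walk B4→B2 to B0
  B6←B5: walk B5 to B0
  B0 → ∅
  B1 → ∅
  B2 → {B2,B3,B5,B6}
  B3 → {B5}
  B4 → {B2,B5,B6}
  B5 → {B6}
  B6 → ∅

φ for m: defs {B2,B3}
  DF⁺ = {B2,B3,B5,B6}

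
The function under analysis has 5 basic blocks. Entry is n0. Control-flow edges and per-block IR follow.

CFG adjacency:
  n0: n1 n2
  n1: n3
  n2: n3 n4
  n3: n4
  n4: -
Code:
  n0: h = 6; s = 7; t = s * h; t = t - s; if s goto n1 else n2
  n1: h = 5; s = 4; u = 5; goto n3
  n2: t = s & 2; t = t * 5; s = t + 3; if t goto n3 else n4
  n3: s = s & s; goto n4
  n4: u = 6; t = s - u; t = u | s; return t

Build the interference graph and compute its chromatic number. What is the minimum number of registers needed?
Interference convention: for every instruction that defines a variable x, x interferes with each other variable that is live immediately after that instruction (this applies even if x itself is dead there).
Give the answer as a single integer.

def/use:
  n0: {h,s,t} / ∅
  n1: {h,s,u} / ∅
  n2: {s,t} / {s}
  n3: {s} / {s}
  n4: {t,u} / {s}

Backward fixpoint:
  live n0: ∅→{s}
  live n1: ∅→{s}
  live n2: {s}→{s}
  live n3: {s}→{s}
  live n4: {s}→∅

Interfere edges:
  h: {s}
  s: {h,t,u}
  t: {s,u}
  u: {s,t}

Colouring:
  clique {s,t,u} ⇒ need ≥ 3
  assign h→r1 s→r0 t→r1 u→r2 — no edge inside a register ⇒ χ ≤ 3
  χ = 3

Answer: 3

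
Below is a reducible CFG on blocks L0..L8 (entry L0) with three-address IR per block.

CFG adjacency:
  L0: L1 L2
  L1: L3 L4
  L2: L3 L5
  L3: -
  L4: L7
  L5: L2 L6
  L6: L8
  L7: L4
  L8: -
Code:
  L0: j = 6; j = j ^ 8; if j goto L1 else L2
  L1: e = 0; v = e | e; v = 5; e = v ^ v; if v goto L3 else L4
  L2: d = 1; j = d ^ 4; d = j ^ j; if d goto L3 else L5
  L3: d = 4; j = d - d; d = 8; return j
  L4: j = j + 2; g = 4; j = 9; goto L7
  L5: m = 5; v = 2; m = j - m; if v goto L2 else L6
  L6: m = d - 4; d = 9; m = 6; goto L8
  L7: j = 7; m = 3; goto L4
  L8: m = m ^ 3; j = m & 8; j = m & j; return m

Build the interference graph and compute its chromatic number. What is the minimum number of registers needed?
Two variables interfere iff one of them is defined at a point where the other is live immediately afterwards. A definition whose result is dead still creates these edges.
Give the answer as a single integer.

Per-block:
  L0 def {j} use ∅
  L1 def {e,v} use ∅
  L2 def {d,j} use ∅
  L3 def {d,j} use ∅
  L4 def {g,j} use {j}
  L5 def {m,v} use {j}
  L6 def {d,m} use {d}
  L7 def {j,m} use ∅
  L8 def {j,m} use {m}

Backward fixpoint:
  live L0: ∅→{j}
  live L1: {j}→{j}
  live L2: ∅→{d,j}
  live L3: ∅→∅
  live L4: {j}→∅
  live L5: {d,j}→{d}
  live L6: {d}→{m}
  live L7: ∅→{j}
  live L8: {m}→∅

Interfere edges:
  d: {j,m,v}
  e: {j,v}
  g: ∅
  j: {d,e,m,v}
  m: {d,j,v}
  v: {d,e,j,m}

Registers:
  lower bound: {d,j,m,v} mutually conflict ⇒ χ ≥ 4
  assign d→r2 e→r2 g→r0 j→r0 m→r3 v→r1 — no edge inside a register ⇒ χ ≤ 4
  χ = 4

Answer: 4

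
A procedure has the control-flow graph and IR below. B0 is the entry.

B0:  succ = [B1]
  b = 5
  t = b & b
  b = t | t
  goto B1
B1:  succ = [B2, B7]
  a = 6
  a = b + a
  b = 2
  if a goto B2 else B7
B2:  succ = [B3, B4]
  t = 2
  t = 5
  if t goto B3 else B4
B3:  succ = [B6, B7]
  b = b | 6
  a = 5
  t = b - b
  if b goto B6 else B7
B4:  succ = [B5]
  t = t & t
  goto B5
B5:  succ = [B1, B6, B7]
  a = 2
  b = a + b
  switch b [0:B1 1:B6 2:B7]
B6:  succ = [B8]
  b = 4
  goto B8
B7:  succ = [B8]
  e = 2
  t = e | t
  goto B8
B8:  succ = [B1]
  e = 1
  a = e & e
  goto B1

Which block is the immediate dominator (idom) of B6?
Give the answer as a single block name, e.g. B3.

Answer: B2

Analysis:
idom tree: B1←B0 B2←B1 B3←B2 B4←B2 B5←B4 B6←B2 B7←B1 B8←B1
Dom∩ at merges:
  B1: preds {B0,B5,B8}: {B0} ∩ {B0,B1,B2,B4,B5} ∩ {B0,B1,B8} = {B0}; idom=B0
  B6: preds {B3,B5}: {B0,B1,B2,B3} ∩ {B0,B1,B2,B4,B5} = {B0,B1,B2}; idom=B2
  B7: preds {B1,B3,B5}: {B0,B1} ∩ {B0,B1,B2,B3} ∩ {B0,B1,B2,B4,B5} = {B0,B1}; idom=B1
  B8: preds {B6,B7}: {B0,B1,B2,B6} ∩ {B0,B1,B7} = {B0,B1}; idom=B1

idom(B6) = B2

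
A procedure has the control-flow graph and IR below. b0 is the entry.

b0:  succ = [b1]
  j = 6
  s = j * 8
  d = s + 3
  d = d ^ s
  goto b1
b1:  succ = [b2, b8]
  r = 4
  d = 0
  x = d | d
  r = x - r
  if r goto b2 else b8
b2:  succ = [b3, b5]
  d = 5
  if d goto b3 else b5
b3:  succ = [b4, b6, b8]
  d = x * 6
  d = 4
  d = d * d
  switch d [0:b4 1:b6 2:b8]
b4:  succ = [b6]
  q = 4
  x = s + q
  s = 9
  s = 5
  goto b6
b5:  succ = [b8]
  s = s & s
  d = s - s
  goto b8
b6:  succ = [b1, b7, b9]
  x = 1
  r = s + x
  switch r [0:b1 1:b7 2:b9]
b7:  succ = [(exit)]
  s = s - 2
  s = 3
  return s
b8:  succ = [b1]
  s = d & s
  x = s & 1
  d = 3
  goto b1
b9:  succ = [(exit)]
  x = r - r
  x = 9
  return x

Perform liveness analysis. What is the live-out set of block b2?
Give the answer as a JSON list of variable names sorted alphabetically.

Answer: ["s", "x"]

Derivation:
Per-block:
  b0 def {d,j,s} use ∅
  b1 def {d,r,x} use ∅
  b2 def {d} use ∅
  b3 def {d} use {x}
  b4 def {q,s,x} use {s}
  b5 def {d,s} use {s}
  b6 def {r,x} use {s}
  b7 def {s} use {s}
  b8 def {d,s,x} use {d,s}
  b9 def {x} use {r}

Liveness:
  b0: in=∅ out={s}
  b1: in={s} out={d,s,x}
  b2: in={s,x} out={s,x}
  b3: in={s,x} out={d,s}
  b4: in={s} out={s}
  b5: in={s} out={d,s}
  b6: in={s} out={r,s}
  b7: in={s} out=∅
  b8: in={d,s} out={s}
  b9: in={r} out=∅

live-out(b2) = ["s", "x"]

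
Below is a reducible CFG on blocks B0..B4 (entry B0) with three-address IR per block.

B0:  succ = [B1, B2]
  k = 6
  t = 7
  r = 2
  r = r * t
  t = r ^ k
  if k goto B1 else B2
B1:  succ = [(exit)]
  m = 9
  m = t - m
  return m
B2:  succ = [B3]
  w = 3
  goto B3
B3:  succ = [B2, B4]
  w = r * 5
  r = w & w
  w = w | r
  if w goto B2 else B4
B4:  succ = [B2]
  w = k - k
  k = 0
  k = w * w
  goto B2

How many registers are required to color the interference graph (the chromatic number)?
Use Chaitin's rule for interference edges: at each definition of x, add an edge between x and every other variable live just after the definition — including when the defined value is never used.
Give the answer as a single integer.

Answer: 3

Derivation:
Per-block:
  B0: {k,r,t} / ∅
  B1: {m} / {t}
  B2: {w} / ∅
  B3: {r,w} / {r}
  B4: {k,w} / {k}

Liveness:
  live B0: ∅→{k,r,t}
  live B1: {t}→∅
  live B2: {k,r}→{k,r}
  live B3: {k,r}→{k,r}
  live B4: {k,r}→{k,r}

Conflict graph:
  k: {r,t,w}
  m: {t}
  r: {k,t,w}
  t: {k,m,r}
  w: {k,r}

Colouring:
  clique {k,r,t} ⇒ need ≥ 3
  assign k→c0 m→c0 r→c1 t→c2 w→c2 — no edge inside a register ⇒ χ ≤ 3
  χ = 3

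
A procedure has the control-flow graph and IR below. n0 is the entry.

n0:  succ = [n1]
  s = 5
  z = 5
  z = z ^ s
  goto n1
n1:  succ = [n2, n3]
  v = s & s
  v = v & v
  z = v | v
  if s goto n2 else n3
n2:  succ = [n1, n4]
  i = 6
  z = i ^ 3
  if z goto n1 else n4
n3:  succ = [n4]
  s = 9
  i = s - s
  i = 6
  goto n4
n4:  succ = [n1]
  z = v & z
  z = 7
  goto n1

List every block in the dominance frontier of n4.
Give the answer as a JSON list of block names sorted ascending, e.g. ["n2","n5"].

idom tree: n1←n0 n2←n1 n3←n1 n4←n1
Join-block Dom:
  n1: preds {n0,n2,n4}: {n0} ∩ {n0,n1,n2} ∩ {n0,n1,n4} = {n0}; idom=n0
  n4: preds {n2,n3}: {n0,n1,n2} ∩ {n0,n1,n3} = {n0,n1}; idom=n1

Frontier:
  join n1 pred n0: · stop@n0
  join n1 pred n2: n2→n1 stop@n0
  join n1 pred n4: n4→n1 stop@n0
  join n4 pred n2: n2 stop@n1
  join n4 pred n3: n3 stop@n1
  n0: DF=∅
  n1: DF={n1}
  n2: DF={n1,n4}
  n3: DF={n4}
  n4: DF={n1}

DF(n4) = ["n1"]

Answer: ["n1"]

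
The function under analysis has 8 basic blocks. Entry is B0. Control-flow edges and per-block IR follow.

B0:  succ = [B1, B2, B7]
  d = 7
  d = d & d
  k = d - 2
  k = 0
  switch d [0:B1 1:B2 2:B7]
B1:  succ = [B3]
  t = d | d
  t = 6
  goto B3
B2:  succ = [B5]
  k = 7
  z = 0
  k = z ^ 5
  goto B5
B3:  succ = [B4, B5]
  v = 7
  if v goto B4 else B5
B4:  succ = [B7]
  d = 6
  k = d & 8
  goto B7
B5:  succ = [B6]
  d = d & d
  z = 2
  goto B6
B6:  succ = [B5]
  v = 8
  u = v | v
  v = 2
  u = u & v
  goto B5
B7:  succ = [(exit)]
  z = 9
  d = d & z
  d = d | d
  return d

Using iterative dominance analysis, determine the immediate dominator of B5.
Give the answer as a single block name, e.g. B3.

idom tree: B1←B0 B2←B0 B3←B1 B4←B3 B5←B0 B6←B5 B7←B0
Join-block Dom:
  B5: preds {B2,B3,B6}: {B0,B2} ∩ {B0,B1,B3} ∩ {B0,B5,B6} = {B0}; idom=B0
  B7: preds {B0,B4}: {B0} ∩ {B0,B1,B3,B4} = {B0}; idom=B0

idom(B5) = B0

Answer: B0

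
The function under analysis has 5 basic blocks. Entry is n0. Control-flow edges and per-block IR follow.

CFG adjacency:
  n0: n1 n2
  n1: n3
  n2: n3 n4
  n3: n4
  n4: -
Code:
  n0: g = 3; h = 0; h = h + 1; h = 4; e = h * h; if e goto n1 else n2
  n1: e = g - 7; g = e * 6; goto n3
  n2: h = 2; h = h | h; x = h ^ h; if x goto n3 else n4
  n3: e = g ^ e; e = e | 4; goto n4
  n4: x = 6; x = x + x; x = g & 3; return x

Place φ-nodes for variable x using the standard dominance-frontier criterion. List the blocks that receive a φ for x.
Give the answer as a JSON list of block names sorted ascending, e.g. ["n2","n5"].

idom tree: n1←n0 n2←n0 n3←n0 n4←n0
Dom at joins:
  n3: preds {n1,n2}: {n0,n1} ∩ {n0,n2} = {n0}; idom=n0
  n4: preds {n2,n3}: {n0,n2} ∩ {n0,n3} = {n0}; idom=n0

DF derivation:
  n3←n1: walk n1 to n0
  n3←n2: walk n2 to n0
  n4←n2: walk n2 to n0
  n4←n3: walk n3 to n0
  DF(n0)=∅
  DF(n1)={n3}
  DF(n2)={n3,n4}
  DF(n3)={n4}
  DF(n4)=∅

φ for x: defs {n2,n4}
  DF⁺ = {n3,n4}

Answer: ["n3", "n4"]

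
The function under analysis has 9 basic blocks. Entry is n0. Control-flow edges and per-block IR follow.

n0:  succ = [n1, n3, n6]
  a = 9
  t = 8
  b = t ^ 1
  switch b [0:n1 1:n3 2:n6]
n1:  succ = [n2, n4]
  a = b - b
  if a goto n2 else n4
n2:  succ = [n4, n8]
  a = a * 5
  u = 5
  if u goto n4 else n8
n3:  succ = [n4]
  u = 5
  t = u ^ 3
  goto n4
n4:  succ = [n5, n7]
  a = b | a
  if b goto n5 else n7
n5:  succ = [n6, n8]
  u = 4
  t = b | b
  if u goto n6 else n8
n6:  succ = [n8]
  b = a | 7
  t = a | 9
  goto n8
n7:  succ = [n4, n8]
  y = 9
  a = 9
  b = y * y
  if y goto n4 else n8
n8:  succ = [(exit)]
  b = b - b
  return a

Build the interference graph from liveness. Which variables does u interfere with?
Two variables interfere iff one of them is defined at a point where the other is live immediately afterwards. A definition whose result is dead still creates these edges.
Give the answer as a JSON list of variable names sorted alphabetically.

Answer: ["a", "b", "t"]

Derivation:
Block summaries:
  n0 def {a,b,t} use ∅
  n1 def {a} use {b}
  n2 def {a,u} use {a}
  n3 def {t,u} use ∅
  n4 def {a} use {a,b}
  n5 def {t,u} use {b}
  n6 def {b,t} use {a}
  n7 def {a,b,y} use ∅
  n8 def {b} use {a,b}

Backward fixpoint:
  n0 li=∅ lo={a,b}
  n1 li={b} lo={a,b}
  n2 li={a,b} lo={a,b}
  n3 li={a,b} lo={a,b}
  n4 li={a,b} lo={a,b}
  n5 li={a,b} lo={a,b}
  n6 li={a} lo={a,b}
  n7 li=∅ lo={a,b}
  n8 li={a,b} lo=∅

Interference:
  a↔{b,t,u,y}
  b↔{a,t,u,y}
  t↔{a,b,u}
  u↔{a,b,t}
  y↔{a,b}

N(u) = ["a", "b", "t"]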